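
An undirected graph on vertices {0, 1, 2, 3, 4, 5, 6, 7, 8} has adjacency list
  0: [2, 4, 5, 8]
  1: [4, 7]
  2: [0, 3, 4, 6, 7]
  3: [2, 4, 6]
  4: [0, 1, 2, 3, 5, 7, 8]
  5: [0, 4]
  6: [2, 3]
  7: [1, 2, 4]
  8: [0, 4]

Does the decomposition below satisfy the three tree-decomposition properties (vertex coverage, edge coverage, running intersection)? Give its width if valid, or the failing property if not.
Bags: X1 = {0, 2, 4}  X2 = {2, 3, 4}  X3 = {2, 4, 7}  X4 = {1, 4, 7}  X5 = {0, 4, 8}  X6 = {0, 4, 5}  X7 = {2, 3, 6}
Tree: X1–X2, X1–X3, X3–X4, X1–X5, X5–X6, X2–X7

Vertex coverage: the bags together contain {0, 1, 2, 3, 4, 5, 6, 7, 8}, the full vertex set. Edge coverage: each edge of G has both endpoints in at least one bag. Running intersection: for every vertex, the bags containing it form a connected subtree. All three properties hold, so this is a valid tree decomposition of width max|bag| − 1 = 2, and hence tw(G) ≤ 2.

Yes; width 2.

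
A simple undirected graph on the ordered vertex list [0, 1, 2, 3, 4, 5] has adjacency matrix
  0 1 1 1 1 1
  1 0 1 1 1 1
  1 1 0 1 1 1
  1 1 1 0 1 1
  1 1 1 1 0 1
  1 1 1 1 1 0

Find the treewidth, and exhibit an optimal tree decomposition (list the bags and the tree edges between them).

A single bag containing all 6 vertices is trivially a valid decomposition of width 5. Conversely, {0, 1, 2, 3, 4, 5} is a clique of size 6, and the vertices of any clique must share a bag in every tree decomposition; so some bag has ≥ 6 vertices and tw(G) ≥ 5. Combining the bounds, tw(G) = 5.

Treewidth 5.
Bags: B1 = {0, 1, 2, 3, 4, 5}
Tree: (single bag)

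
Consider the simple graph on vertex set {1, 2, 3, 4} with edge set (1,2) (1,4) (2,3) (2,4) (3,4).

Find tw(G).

A width-2 tree decomposition is:
Bags: B1 = {2, 3, 4}  B2 = {1, 2, 4}
Tree: B1–B2
Each bag holds 3 vertices, so the decomposition has width 2, which upper-bounds the treewidth. Conversely, {1, 2, 4} is a clique of size 3, and the vertices of any clique must share a bag in every tree decomposition; so some bag has ≥ 3 vertices and tw(G) ≥ 2. Hence tw(G) = 2 exactly.

2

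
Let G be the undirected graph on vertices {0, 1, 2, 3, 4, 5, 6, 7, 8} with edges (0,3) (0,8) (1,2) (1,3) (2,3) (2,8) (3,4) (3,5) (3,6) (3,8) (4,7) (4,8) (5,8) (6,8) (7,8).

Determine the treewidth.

A width-2 tree decomposition is:
Bags: B1 = {0, 3, 8}  B2 = {2, 3, 8}  B3 = {3, 6, 8}  B4 = {3, 4, 8}  B5 = {4, 7, 8}  B6 = {1, 2, 3}  B7 = {3, 5, 8}
Tree: B1–B2, B1–B3, B2–B4, B4–B5, B2–B6, B2–B7
Every bag has size at most 3, so the width is 3 − 1 = 2 and tw(G) ≤ 2. Conversely, {0, 3, 8} is a clique of size 3, and the vertices of any clique must share a bag in every tree decomposition; so some bag has ≥ 3 vertices and tw(G) ≥ 2. Hence tw(G) = 2 exactly.

2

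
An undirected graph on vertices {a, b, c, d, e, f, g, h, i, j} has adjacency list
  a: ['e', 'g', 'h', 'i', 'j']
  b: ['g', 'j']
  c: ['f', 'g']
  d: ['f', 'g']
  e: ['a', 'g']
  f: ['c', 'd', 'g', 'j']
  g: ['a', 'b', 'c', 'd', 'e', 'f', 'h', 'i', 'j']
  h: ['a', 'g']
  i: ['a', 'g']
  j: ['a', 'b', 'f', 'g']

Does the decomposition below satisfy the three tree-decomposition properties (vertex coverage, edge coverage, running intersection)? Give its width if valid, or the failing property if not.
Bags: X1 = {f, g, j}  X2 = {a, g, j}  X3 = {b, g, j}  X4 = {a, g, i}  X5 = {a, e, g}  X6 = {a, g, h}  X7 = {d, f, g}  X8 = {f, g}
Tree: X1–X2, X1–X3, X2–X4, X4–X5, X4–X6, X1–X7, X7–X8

No — vertex c appears in no bag.

A tree decomposition must satisfy three properties: every vertex lies in some bag; for every edge, both endpoints lie together in some bag; and for every vertex, the bags containing it form a connected subtree. Here vertex c appears in no bag, so the decomposition is invalid.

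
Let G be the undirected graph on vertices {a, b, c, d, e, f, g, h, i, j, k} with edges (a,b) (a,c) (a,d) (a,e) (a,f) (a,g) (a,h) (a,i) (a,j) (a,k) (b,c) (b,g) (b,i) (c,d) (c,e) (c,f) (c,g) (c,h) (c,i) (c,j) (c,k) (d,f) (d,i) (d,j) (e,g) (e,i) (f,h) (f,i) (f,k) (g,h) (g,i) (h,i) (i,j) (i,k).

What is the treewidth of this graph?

4

A width-4 tree decomposition is:
Bags: B1 = {a, c, f, h, i}  B2 = {a, c, g, h, i}  B3 = {a, c, e, g, i}  B4 = {a, c, d, f, i}  B5 = {a, c, f, i, k}  B6 = {a, b, c, g, i}  B7 = {a, c, d, i, j}
Tree: B1–B2, B2–B3, B1–B4, B1–B5, B3–B6, B4–B7
The largest bag has 5 vertices, giving width 4; this decomposition certifies tw(G) ≤ 4. On the other hand G contains the 5-clique {a, c, d, f, i}. A clique must lie in a single bag of any decomposition, so no decomposition can have width below 4. Hence tw(G) = 4 exactly.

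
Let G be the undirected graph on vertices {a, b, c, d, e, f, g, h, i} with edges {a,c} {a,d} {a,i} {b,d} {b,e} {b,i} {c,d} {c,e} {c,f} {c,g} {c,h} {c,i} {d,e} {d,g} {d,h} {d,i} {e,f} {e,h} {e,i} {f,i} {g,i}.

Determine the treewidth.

3

A width-3 tree decomposition is:
Bags: B1 = {c, e, f, i}  B2 = {c, d, e, i}  B3 = {a, c, d, i}  B4 = {c, d, g, i}  B5 = {b, d, e, i}  B6 = {c, d, e, h}
Tree: B1–B2, B2–B3, B3–B4, B2–B5, B2–B6
The largest bag has 4 vertices, giving width 3; this decomposition certifies tw(G) ≤ 3. Conversely, {c, d, e, h} is a clique of size 4, and the vertices of any clique must share a bag in every tree decomposition; so some bag has ≥ 4 vertices and tw(G) ≥ 3. Combining the bounds, tw(G) = 3.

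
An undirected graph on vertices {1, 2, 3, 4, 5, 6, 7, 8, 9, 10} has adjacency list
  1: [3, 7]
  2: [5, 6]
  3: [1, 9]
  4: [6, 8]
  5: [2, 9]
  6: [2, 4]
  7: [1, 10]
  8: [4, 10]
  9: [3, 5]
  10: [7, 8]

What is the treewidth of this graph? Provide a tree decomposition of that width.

Every bag has size at most 3, so the width is 3 − 1 = 2 and tw(G) ≤ 2. The edges 9–5–2–6–4–8–10–7–1–3–9 form a cycle, so G is not a tree and its treewidth is at least 2. Combining the bounds, tw(G) = 2.

Treewidth 2.
One optimal decomposition is:
Bags: B1 = {2, 5, 9}  B2 = {2, 6, 9}  B3 = {4, 6, 9}  B4 = {4, 8, 9}  B5 = {8, 9, 10}  B6 = {7, 9, 10}  B7 = {1, 7, 9}  B8 = {1, 3, 9}
Tree: B1–B2, B2–B3, B3–B4, B4–B5, B5–B6, B6–B7, B7–B8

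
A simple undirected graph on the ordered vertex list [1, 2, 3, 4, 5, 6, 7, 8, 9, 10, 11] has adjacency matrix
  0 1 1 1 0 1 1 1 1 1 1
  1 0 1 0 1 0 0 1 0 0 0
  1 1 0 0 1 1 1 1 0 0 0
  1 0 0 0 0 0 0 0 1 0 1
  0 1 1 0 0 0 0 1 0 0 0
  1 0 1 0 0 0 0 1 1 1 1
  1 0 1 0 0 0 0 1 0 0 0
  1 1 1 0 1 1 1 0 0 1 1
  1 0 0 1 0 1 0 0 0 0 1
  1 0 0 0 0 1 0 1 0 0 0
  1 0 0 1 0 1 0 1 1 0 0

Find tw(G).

3

A width-3 tree decomposition is:
Bags: B1 = {1, 2, 3, 8}  B2 = {1, 3, 6, 8}  B3 = {1, 6, 8, 11}  B4 = {1, 3, 7, 8}  B5 = {1, 6, 9, 11}  B6 = {1, 6, 8, 10}  B7 = {1, 4, 9, 11}  B8 = {2, 3, 5, 8}
Tree: B1–B2, B2–B3, B1–B4, B3–B5, B3–B6, B5–B7, B1–B8
The largest bag has 4 vertices, giving width 3; this decomposition certifies tw(G) ≤ 3. For the lower bound, the 4 vertices {1, 6, 8, 11} are pairwise adjacent, and any tree decomposition puts a clique entirely inside one bag — forcing width ≥ 3. Combining the bounds, tw(G) = 3.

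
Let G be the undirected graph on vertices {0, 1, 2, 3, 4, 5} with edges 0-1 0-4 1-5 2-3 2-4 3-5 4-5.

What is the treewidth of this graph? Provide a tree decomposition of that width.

Every bag has size at most 3, so the width is 3 − 1 = 2 and tw(G) ≤ 2. For the lower bound, G contains the cycle 2–3–5–4–2, so G is not a forest; only forests have treewidth ≤ 1, hence tw(G) ≥ 2. Therefore the treewidth is 2.

Treewidth 2.
One optimal decomposition is:
Bags: B1 = {2, 3, 4}  B2 = {3, 4, 5}  B3 = {0, 4, 5}  B4 = {0, 1, 5}
Tree: B1–B2, B2–B3, B3–B4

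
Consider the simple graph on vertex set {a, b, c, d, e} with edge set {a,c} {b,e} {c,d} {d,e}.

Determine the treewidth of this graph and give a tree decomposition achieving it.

Each bag holds 2 vertices, so the decomposition has width 1, which upper-bounds the treewidth. Any graph with an edge has treewidth ≥ 1, and G has the edge a–c. The upper and lower bounds meet at 1, so that is the treewidth.

Treewidth 1.
One such decomposition:
Bags: B1 = {a, c}  B2 = {c, d}  B3 = {d, e}  B4 = {b, e}
Tree: B1–B2, B2–B3, B3–B4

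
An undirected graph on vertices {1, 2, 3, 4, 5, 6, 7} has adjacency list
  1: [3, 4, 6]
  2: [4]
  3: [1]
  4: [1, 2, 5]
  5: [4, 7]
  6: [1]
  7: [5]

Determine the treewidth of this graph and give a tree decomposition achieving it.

Every bag has size at most 2, so the width is 2 − 1 = 1 and tw(G) ≤ 1. G has an edge, so its treewidth is at least 1. Combining the bounds, tw(G) = 1.

Treewidth 1.
Bags: B1 = {1, 4}  B2 = {2, 4}  B3 = {1, 6}  B4 = {4, 5}  B5 = {1, 3}  B6 = {5, 7}
Tree: B1–B2, B1–B3, B1–B4, B1–B5, B4–B6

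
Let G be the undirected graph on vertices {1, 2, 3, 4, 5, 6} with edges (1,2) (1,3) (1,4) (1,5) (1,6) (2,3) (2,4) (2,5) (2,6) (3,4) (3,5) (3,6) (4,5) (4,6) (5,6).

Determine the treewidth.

5

A width-5 tree decomposition is:
Bags: B1 = {1, 2, 3, 4, 5, 6}
Tree: (single bag)
With just one bag of size 6, the width is 6 − 1 = 5, so tw(G) ≤ 5. Conversely, {1, 2, 3, 4, 5, 6} is a clique of size 6, and the vertices of any clique must share a bag in every tree decomposition; so some bag has ≥ 6 vertices and tw(G) ≥ 5. Hence tw(G) = 5 exactly.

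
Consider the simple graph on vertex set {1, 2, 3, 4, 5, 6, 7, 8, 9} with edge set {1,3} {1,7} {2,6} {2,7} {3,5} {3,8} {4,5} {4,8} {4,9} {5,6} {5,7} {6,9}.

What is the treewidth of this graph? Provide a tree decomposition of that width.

Every bag has size at most 4, so the width is 4 − 1 = 3 and tw(G) ≤ 3. For the lower bound: the 4 vertex sets {2,6,9}, {7}, {5}, {1,3,4,8} are disjoint, each induces a connected subgraph, and every pair is joined by at least one edge of G. Contracting each set to a single vertex therefore yields K_{4} as a minor, and since treewidth is minor-monotone, tw(G) ≥ tw(K_{4}) = 3. Therefore the treewidth is 3.

Treewidth 3.
Bags: B1 = {2, 6, 7, 9}  B2 = {5, 6, 7, 9}  B3 = {4, 5, 7, 9}  B4 = {1, 4, 5, 7}  B5 = {1, 3, 4, 5}  B6 = {1, 3, 4, 8}
Tree: B1–B2, B2–B3, B3–B4, B4–B5, B5–B6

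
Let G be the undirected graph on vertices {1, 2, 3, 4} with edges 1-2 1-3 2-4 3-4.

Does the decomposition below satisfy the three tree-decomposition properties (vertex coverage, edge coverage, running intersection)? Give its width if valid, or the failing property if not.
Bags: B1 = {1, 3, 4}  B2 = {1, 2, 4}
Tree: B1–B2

Yes; width 2.

Checking the three conditions: (i) the bags cover all of {1, 2, 3, 4}; (ii) for each edge, some bag contains both endpoints; (iii) the bags containing any fixed vertex form a subtree. All hold, so the decomposition is valid with width 3 − 1 = 2.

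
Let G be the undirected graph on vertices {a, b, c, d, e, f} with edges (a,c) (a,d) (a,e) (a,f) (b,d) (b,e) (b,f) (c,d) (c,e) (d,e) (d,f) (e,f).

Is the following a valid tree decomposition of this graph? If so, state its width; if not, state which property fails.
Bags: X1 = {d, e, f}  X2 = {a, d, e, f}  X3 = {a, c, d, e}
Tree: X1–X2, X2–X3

A tree decomposition must satisfy three properties: every vertex lies in some bag; for every edge, both endpoints lie together in some bag; and for every vertex, the bags containing it form a connected subtree. Here vertex b appears in no bag, so the decomposition is invalid.

No — vertex b appears in no bag.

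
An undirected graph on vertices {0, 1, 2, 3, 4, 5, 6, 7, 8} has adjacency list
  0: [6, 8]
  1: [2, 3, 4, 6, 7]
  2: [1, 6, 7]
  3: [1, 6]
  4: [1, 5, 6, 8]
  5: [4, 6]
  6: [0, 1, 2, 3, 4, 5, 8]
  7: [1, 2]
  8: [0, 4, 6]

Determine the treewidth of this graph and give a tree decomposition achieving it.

Treewidth 2.
One optimal decomposition is:
Bags: B1 = {1, 3, 6}  B2 = {1, 4, 6}  B3 = {4, 5, 6}  B4 = {4, 6, 8}  B5 = {1, 2, 6}  B6 = {0, 6, 8}  B7 = {1, 2, 7}
Tree: B1–B2, B2–B3, B2–B4, B2–B5, B4–B6, B5–B7

Every bag has size at most 3, so the width is 3 − 1 = 2 and tw(G) ≤ 2. For the lower bound, the 3 vertices {0, 6, 8} are pairwise adjacent, and any tree decomposition puts a clique entirely inside one bag — forcing width ≥ 2. Therefore the treewidth is 2.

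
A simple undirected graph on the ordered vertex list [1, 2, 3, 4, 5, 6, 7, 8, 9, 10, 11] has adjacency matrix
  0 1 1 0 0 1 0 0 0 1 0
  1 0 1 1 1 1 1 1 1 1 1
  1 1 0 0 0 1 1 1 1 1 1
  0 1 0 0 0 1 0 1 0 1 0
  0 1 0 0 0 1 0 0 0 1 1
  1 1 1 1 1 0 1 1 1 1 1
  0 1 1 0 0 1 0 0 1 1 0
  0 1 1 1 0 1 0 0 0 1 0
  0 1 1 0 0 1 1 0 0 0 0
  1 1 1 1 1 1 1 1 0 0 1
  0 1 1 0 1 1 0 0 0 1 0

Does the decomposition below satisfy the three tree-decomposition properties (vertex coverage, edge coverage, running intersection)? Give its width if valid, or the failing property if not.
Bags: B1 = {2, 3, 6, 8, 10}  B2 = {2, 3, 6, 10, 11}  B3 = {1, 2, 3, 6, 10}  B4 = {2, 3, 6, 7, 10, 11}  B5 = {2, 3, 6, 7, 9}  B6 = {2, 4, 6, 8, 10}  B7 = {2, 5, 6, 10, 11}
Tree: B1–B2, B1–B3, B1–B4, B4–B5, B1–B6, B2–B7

A tree decomposition must satisfy three properties: every vertex lies in some bag; for every edge, both endpoints lie together in some bag; and for every vertex, the bags containing it form a connected subtree. Here bags containing vertex 11 are not connected in the tree, so the decomposition is invalid.

No — bags containing vertex 11 are not connected in the tree.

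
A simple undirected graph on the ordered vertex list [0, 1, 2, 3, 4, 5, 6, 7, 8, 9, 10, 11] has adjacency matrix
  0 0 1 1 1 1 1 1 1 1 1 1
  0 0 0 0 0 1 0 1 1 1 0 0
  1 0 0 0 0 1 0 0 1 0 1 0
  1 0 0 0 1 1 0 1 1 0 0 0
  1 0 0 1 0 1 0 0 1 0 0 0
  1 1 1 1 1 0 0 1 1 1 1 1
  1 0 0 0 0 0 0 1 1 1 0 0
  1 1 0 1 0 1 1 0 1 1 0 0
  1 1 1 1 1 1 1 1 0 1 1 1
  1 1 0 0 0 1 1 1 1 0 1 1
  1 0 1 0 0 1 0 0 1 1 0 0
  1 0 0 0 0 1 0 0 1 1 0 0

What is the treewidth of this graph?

A width-4 tree decomposition is:
Bags: B1 = {0, 6, 7, 8, 9}  B2 = {0, 5, 7, 8, 9}  B3 = {0, 5, 8, 9, 10}  B4 = {1, 5, 7, 8, 9}  B5 = {0, 2, 5, 8, 10}  B6 = {0, 3, 5, 7, 8}  B7 = {0, 3, 4, 5, 8}  B8 = {0, 5, 8, 9, 11}
Tree: B1–B2, B2–B3, B2–B4, B3–B5, B2–B6, B6–B7, B2–B8
Every bag has size at most 5, so the width is 5 − 1 = 4 and tw(G) ≤ 4. Conversely, {0, 5, 8, 9, 10} is a clique of size 5, and the vertices of any clique must share a bag in every tree decomposition; so some bag has ≥ 5 vertices and tw(G) ≥ 4. The upper and lower bounds meet at 4, so that is the treewidth.

4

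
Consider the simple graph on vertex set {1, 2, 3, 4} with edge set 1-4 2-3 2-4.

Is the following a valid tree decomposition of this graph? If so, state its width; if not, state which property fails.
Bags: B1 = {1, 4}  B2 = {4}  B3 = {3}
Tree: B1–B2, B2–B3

A tree decomposition must satisfy three properties: every vertex lies in some bag; for every edge, both endpoints lie together in some bag; and for every vertex, the bags containing it form a connected subtree. Here vertex 2 appears in no bag, so the decomposition is invalid.

No — vertex 2 appears in no bag.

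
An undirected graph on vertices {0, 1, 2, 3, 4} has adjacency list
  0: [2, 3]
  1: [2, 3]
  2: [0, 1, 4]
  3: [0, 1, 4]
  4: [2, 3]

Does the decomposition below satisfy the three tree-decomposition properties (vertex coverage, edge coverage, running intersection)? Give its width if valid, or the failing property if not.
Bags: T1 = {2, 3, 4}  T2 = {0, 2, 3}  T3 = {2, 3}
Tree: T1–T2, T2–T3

A tree decomposition must satisfy three properties: every vertex lies in some bag; for every edge, both endpoints lie together in some bag; and for every vertex, the bags containing it form a connected subtree. Here vertex 1 appears in no bag, so the decomposition is invalid.

No — vertex 1 appears in no bag.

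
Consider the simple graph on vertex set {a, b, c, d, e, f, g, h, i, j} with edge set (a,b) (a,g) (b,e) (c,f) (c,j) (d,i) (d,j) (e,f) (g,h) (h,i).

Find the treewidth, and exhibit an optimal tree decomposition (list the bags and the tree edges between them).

Each bag holds 3 vertices, so the decomposition has width 2, which upper-bounds the treewidth. The edges h–i–d–j–c–f–e–b–a–g–h form a cycle, so G is not a tree and its treewidth is at least 2. Hence tw(G) = 2 exactly.

Treewidth 2.
One such decomposition:
Bags: B1 = {d, h, i}  B2 = {d, h, j}  B3 = {c, h, j}  B4 = {c, f, h}  B5 = {e, f, h}  B6 = {b, e, h}  B7 = {a, b, h}  B8 = {a, g, h}
Tree: B1–B2, B2–B3, B3–B4, B4–B5, B5–B6, B6–B7, B7–B8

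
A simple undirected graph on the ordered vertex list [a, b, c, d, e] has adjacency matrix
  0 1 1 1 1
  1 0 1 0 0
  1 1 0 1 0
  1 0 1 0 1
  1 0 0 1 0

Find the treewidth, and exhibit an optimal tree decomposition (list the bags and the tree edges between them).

The largest bag has 3 vertices, giving width 2; this decomposition certifies tw(G) ≤ 2. Conversely, {a, d, e} is a clique of size 3, and the vertices of any clique must share a bag in every tree decomposition; so some bag has ≥ 3 vertices and tw(G) ≥ 2. The upper and lower bounds meet at 2, so that is the treewidth.

Treewidth 2.
One such decomposition:
Bags: B1 = {a, d, e}  B2 = {a, c, d}  B3 = {a, b, c}
Tree: B1–B2, B2–B3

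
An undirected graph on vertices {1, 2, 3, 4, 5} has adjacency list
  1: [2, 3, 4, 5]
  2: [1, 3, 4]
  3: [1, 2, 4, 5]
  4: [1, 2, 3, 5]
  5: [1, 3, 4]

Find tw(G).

A width-3 tree decomposition is:
Bags: B1 = {1, 3, 4, 5}  B2 = {1, 2, 3, 4}
Tree: B1–B2
The largest bag has 4 vertices, giving width 3; this decomposition certifies tw(G) ≤ 3. For the lower bound, the 4 vertices {1, 2, 3, 4} are pairwise adjacent, and any tree decomposition puts a clique entirely inside one bag — forcing width ≥ 3. Combining the bounds, tw(G) = 3.

3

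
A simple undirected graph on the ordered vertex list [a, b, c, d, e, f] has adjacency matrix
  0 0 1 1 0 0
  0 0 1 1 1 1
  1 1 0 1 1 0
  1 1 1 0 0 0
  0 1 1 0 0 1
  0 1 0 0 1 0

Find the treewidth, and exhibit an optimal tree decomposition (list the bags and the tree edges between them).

Every bag has size at most 3, so the width is 3 − 1 = 2 and tw(G) ≤ 2. For the lower bound, the 3 vertices {a, c, d} are pairwise adjacent, and any tree decomposition puts a clique entirely inside one bag — forcing width ≥ 2. Therefore the treewidth is 2.

Treewidth 2.
Bags: B1 = {b, e, f}  B2 = {b, c, e}  B3 = {b, c, d}  B4 = {a, c, d}
Tree: B1–B2, B2–B3, B3–B4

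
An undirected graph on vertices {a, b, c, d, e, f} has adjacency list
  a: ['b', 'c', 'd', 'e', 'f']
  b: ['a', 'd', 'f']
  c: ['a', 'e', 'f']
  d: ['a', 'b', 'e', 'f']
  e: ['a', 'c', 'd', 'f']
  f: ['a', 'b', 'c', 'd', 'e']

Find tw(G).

A width-3 tree decomposition is:
Bags: B1 = {a, d, e, f}  B2 = {a, c, e, f}  B3 = {a, b, d, f}
Tree: B1–B2, B1–B3
Every bag has size at most 4, so the width is 4 − 1 = 3 and tw(G) ≤ 3. For the lower bound, the 4 vertices {a, d, e, f} are pairwise adjacent, and any tree decomposition puts a clique entirely inside one bag — forcing width ≥ 3. Therefore the treewidth is 3.

3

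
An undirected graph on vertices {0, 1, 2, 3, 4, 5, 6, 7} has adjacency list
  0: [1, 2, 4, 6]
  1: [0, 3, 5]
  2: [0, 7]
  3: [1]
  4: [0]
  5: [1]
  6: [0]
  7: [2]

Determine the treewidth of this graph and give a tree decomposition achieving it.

Each bag holds 2 vertices, so the decomposition has width 1, which upper-bounds the treewidth. Since G has at least one edge (e.g. 6–0), it is not an edgeless graph, so tw(G) ≥ 1. Combining the bounds, tw(G) = 1.

Treewidth 1.
One optimal decomposition is:
Bags: B1 = {0, 6}  B2 = {0, 2}  B3 = {0, 1}  B4 = {2, 7}  B5 = {1, 5}  B6 = {1, 3}  B7 = {0, 4}
Tree: B1–B2, B1–B3, B2–B4, B3–B5, B5–B6, B1–B7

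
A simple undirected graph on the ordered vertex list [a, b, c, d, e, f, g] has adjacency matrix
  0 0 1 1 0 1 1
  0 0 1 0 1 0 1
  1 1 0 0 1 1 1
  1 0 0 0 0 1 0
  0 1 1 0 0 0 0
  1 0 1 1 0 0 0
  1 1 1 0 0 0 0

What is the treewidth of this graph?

2

A width-2 tree decomposition is:
Bags: B1 = {b, c, g}  B2 = {a, c, g}  B3 = {b, c, e}  B4 = {a, c, f}  B5 = {a, d, f}
Tree: B1–B2, B1–B3, B2–B4, B4–B5
Every bag has size at most 3, so the width is 3 − 1 = 2 and tw(G) ≤ 2. For the lower bound, the 3 vertices {a, d, f} are pairwise adjacent, and any tree decomposition puts a clique entirely inside one bag — forcing width ≥ 2. Hence tw(G) = 2 exactly.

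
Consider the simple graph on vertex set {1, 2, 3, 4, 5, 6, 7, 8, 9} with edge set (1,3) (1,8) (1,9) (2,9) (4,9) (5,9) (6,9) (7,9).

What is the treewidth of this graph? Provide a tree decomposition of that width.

Treewidth 1.
One such decomposition:
Bags: B1 = {4, 9}  B2 = {1, 9}  B3 = {6, 9}  B4 = {1, 3}  B5 = {2, 9}  B6 = {1, 8}  B7 = {5, 9}  B8 = {7, 9}
Tree: B1–B2, B2–B3, B2–B4, B1–B5, B4–B6, B2–B7, B2–B8

Every bag has size at most 2, so the width is 2 − 1 = 1 and tw(G) ≤ 1. Since G has at least one edge (e.g. 4–9), it is not an edgeless graph, so tw(G) ≥ 1. Combining the bounds, tw(G) = 1.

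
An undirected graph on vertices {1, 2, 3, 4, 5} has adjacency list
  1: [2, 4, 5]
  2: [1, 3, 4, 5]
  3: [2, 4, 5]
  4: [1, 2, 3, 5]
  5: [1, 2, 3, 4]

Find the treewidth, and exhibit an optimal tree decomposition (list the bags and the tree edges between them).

Treewidth 3.
One optimal decomposition is:
Bags: B1 = {1, 2, 4, 5}  B2 = {2, 3, 4, 5}
Tree: B1–B2

Each bag holds 4 vertices, so the decomposition has width 3, which upper-bounds the treewidth. Conversely, {1, 2, 4, 5} is a clique of size 4, and the vertices of any clique must share a bag in every tree decomposition; so some bag has ≥ 4 vertices and tw(G) ≥ 3. The upper and lower bounds meet at 3, so that is the treewidth.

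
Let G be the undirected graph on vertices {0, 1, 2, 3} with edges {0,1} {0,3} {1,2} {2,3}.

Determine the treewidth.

2

A width-2 tree decomposition is:
Bags: B1 = {0, 2, 3}  B2 = {0, 1, 2}
Tree: B1–B2
Every bag has size at most 3, so the width is 3 − 1 = 2 and tw(G) ≤ 2. For the lower bound, G contains the cycle 0–3–2–1–0, so G is not a forest; only forests have treewidth ≤ 1, hence tw(G) ≥ 2. The upper and lower bounds meet at 2, so that is the treewidth.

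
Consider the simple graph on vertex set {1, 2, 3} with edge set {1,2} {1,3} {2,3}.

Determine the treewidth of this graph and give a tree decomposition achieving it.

Treewidth 2.
Bags: B1 = {1, 2, 3}
Tree: (single bag)

With just one bag of size 3, the width is 3 − 1 = 2, so tw(G) ≤ 2. For the lower bound, the 3 vertices {1, 2, 3} are pairwise adjacent, and any tree decomposition puts a clique entirely inside one bag — forcing width ≥ 2. Combining the bounds, tw(G) = 2.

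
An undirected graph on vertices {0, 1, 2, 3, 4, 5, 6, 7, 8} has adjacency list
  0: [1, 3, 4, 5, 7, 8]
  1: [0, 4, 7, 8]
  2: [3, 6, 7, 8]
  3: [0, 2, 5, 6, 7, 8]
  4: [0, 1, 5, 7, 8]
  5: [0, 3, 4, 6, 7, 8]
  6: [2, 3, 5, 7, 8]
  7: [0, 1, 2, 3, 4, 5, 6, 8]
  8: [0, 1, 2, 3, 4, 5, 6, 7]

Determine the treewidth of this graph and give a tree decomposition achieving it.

Every bag has size at most 5, so the width is 5 − 1 = 4 and tw(G) ≤ 4. Conversely, {0, 3, 5, 7, 8} is a clique of size 5, and the vertices of any clique must share a bag in every tree decomposition; so some bag has ≥ 5 vertices and tw(G) ≥ 4. Combining the bounds, tw(G) = 4.

Treewidth 4.
One such decomposition:
Bags: B1 = {0, 4, 5, 7, 8}  B2 = {0, 1, 4, 7, 8}  B3 = {0, 3, 5, 7, 8}  B4 = {3, 5, 6, 7, 8}  B5 = {2, 3, 6, 7, 8}
Tree: B1–B2, B1–B3, B3–B4, B4–B5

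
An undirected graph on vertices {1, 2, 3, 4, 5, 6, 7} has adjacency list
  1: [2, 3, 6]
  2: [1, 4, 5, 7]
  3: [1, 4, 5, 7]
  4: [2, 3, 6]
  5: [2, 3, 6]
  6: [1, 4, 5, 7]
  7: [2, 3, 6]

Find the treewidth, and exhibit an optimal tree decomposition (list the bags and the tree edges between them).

Treewidth 3.
One such decomposition:
Bags: B1 = {2, 3, 5, 6}  B2 = {2, 3, 4, 6}  B3 = {2, 3, 6, 7}  B4 = {1, 2, 3, 6}
Tree: B1–B2, B2–B3, B3–B4

The largest bag has 4 vertices, giving width 3; this decomposition certifies tw(G) ≤ 3. For the lower bound: the 4 vertex sets {2,5}, {4,6}, {3}, {7} are disjoint, each induces a connected subgraph, and every pair is joined by at least one edge of G. Contracting each set to a single vertex therefore yields K_{4} as a minor, and since treewidth is minor-monotone, tw(G) ≥ tw(K_{4}) = 3. The upper and lower bounds meet at 3, so that is the treewidth.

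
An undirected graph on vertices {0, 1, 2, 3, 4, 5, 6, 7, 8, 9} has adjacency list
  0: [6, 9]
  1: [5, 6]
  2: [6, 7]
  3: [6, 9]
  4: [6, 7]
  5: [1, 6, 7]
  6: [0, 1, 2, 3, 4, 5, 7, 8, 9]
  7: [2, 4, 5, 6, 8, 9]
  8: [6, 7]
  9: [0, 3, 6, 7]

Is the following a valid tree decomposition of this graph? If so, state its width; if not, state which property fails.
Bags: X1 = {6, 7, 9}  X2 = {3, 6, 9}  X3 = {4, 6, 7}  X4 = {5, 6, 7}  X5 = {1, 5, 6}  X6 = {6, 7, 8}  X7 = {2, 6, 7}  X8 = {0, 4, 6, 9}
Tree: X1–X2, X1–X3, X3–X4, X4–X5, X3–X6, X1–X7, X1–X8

A tree decomposition must satisfy three properties: every vertex lies in some bag; for every edge, both endpoints lie together in some bag; and for every vertex, the bags containing it form a connected subtree. Here bags containing vertex 4 are not connected in the tree, so the decomposition is invalid.

No — bags containing vertex 4 are not connected in the tree.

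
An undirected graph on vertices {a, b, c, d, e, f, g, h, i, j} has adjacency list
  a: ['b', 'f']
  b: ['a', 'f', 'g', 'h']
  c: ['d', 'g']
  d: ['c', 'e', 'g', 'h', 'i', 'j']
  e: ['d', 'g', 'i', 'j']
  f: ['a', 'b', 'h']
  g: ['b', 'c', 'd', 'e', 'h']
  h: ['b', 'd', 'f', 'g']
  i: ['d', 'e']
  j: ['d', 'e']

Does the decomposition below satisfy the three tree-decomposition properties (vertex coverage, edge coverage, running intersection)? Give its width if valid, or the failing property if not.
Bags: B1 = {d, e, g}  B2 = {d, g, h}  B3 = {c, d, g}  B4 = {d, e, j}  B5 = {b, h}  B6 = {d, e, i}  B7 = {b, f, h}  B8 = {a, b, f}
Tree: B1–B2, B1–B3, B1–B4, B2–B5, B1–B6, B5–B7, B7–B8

No — edge (g,b) lies in no bag.

A tree decomposition must satisfy three properties: every vertex lies in some bag; for every edge, both endpoints lie together in some bag; and for every vertex, the bags containing it form a connected subtree. Here edge (g,b) lies in no bag, so the decomposition is invalid.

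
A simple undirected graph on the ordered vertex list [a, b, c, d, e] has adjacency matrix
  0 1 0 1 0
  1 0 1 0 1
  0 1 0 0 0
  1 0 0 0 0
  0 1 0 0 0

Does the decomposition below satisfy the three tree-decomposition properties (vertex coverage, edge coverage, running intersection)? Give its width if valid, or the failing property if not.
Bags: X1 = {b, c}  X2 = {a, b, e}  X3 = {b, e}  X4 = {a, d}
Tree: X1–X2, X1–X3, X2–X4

No — bags containing vertex e are not connected in the tree.

A tree decomposition must satisfy three properties: every vertex lies in some bag; for every edge, both endpoints lie together in some bag; and for every vertex, the bags containing it form a connected subtree. Here bags containing vertex e are not connected in the tree, so the decomposition is invalid.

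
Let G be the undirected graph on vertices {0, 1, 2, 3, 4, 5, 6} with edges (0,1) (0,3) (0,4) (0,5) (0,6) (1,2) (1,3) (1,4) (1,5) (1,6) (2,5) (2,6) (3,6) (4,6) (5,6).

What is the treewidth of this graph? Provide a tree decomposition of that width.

Treewidth 3.
One optimal decomposition is:
Bags: B1 = {0, 1, 4, 6}  B2 = {0, 1, 5, 6}  B3 = {0, 1, 3, 6}  B4 = {1, 2, 5, 6}
Tree: B1–B2, B1–B3, B2–B4

Each bag holds 4 vertices, so the decomposition has width 3, which upper-bounds the treewidth. On the other hand G contains the 4-clique {0, 1, 3, 6}. A clique must lie in a single bag of any decomposition, so no decomposition can have width below 3. Therefore the treewidth is 3.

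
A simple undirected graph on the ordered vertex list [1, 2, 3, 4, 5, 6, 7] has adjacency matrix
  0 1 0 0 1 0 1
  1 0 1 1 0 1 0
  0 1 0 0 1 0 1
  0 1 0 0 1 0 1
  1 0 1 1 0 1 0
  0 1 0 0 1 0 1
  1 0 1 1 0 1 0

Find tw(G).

3

A width-3 tree decomposition is:
Bags: B1 = {2, 5, 6, 7}  B2 = {2, 4, 5, 7}  B3 = {1, 2, 5, 7}  B4 = {2, 3, 5, 7}
Tree: B1–B2, B2–B3, B3–B4
The largest bag has 4 vertices, giving width 3; this decomposition certifies tw(G) ≤ 3. For the lower bound: the 4 vertex sets {2,6}, {4,7}, {5}, {1} are disjoint, each induces a connected subgraph, and every pair is joined by at least one edge of G. Contracting each set to a single vertex therefore yields K_{4} as a minor, and since treewidth is minor-monotone, tw(G) ≥ tw(K_{4}) = 3. Combining the bounds, tw(G) = 3.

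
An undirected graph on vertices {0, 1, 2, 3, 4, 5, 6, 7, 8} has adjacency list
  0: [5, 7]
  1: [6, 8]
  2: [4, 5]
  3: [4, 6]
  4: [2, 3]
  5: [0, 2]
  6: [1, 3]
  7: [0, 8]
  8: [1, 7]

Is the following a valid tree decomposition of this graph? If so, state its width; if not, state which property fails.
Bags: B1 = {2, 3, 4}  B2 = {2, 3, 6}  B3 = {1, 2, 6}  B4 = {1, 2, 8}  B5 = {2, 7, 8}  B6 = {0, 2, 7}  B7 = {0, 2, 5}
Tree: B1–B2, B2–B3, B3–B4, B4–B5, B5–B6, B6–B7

Every vertex of G appears in some bag (union = {0, 1, 2, 3, 4, 5, 6, 7, 8}); every edge is covered by a bag; and for each vertex v the set of bags containing v is connected in the bag tree. The decomposition is therefore valid. The largest bag has 3 vertices, so the width is 2.

Yes; width 2.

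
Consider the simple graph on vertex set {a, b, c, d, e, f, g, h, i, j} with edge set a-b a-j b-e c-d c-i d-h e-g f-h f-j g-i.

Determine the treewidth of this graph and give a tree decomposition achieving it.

Each bag holds 3 vertices, so the decomposition has width 2, which upper-bounds the treewidth. Since d–h–f–j–a–b–e–g–i–c–d is a cycle in G, G is not acyclic. Forests are exactly the graphs of treewidth ≤ 1, so tw(G) ≥ 2. The upper and lower bounds meet at 2, so that is the treewidth.

Treewidth 2.
Bags: B1 = {d, f, h}  B2 = {d, f, j}  B3 = {a, d, j}  B4 = {a, b, d}  B5 = {b, d, e}  B6 = {d, e, g}  B7 = {d, g, i}  B8 = {c, d, i}
Tree: B1–B2, B2–B3, B3–B4, B4–B5, B5–B6, B6–B7, B7–B8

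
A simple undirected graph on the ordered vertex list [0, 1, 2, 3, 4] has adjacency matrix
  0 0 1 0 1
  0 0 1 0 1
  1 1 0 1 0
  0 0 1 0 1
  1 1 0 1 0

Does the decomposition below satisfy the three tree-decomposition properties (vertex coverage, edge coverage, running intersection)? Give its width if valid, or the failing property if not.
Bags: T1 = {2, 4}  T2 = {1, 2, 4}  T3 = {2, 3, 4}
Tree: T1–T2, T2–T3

A tree decomposition must satisfy three properties: every vertex lies in some bag; for every edge, both endpoints lie together in some bag; and for every vertex, the bags containing it form a connected subtree. Here vertex 0 appears in no bag, so the decomposition is invalid.

No — vertex 0 appears in no bag.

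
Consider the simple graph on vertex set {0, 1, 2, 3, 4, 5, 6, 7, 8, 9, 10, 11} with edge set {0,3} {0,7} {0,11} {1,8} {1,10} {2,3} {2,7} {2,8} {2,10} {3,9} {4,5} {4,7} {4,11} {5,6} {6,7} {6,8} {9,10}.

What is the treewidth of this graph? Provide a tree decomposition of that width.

Treewidth 3.
One such decomposition:
Bags: B1 = {0, 4, 5, 11}  B2 = {0, 4, 5, 7}  B3 = {0, 5, 6, 7}  B4 = {0, 3, 6, 7}  B5 = {2, 3, 6, 7}  B6 = {2, 3, 6, 8}  B7 = {2, 3, 8, 9}  B8 = {2, 8, 9, 10}  B9 = {1, 8, 9, 10}
Tree: B1–B2, B2–B3, B3–B4, B4–B5, B5–B6, B6–B7, B7–B8, B8–B9

The largest bag has 4 vertices, giving width 3; this decomposition certifies tw(G) ≤ 3. For the lower bound: the 4 vertex sets {4,5,11}, {0}, {7}, {2,3,6,8} are disjoint, each induces a connected subgraph, and every pair is joined by at least one edge of G. Contracting each set to a single vertex therefore yields K_{4} as a minor, and since treewidth is minor-monotone, tw(G) ≥ tw(K_{4}) = 3. Therefore the treewidth is 3.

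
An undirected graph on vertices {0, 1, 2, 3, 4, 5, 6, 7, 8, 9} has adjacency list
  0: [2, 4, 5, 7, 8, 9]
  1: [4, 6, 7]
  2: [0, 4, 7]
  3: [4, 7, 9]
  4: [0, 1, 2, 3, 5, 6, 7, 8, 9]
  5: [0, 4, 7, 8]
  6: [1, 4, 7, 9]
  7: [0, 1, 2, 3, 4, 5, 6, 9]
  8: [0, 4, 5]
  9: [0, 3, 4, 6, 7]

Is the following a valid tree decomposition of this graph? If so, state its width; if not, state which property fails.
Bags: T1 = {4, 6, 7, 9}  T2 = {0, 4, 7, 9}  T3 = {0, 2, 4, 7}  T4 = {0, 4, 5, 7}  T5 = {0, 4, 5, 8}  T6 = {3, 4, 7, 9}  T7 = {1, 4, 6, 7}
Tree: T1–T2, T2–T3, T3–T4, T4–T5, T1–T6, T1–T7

Vertex coverage: the bags together contain {0, 1, 2, 3, 4, 5, 6, 7, 8, 9}, the full vertex set. Edge coverage: each edge of G has both endpoints in at least one bag. Running intersection: for every vertex, the bags containing it form a connected subtree. All three properties hold, so this is a valid tree decomposition of width max|bag| − 1 = 3, and hence tw(G) ≤ 3.

Yes; width 3.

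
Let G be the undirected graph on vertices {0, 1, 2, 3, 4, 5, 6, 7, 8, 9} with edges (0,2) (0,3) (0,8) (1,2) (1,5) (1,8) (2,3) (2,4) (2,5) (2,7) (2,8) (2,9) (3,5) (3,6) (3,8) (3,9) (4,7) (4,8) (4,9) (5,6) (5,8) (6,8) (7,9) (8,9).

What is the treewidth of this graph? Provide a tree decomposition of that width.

The largest bag has 4 vertices, giving width 3; this decomposition certifies tw(G) ≤ 3. On the other hand G contains the 4-clique {1, 2, 5, 8}. A clique must lie in a single bag of any decomposition, so no decomposition can have width below 3. Combining the bounds, tw(G) = 3.

Treewidth 3.
One optimal decomposition is:
Bags: B1 = {2, 4, 8, 9}  B2 = {2, 3, 8, 9}  B3 = {2, 3, 5, 8}  B4 = {0, 2, 3, 8}  B5 = {2, 4, 7, 9}  B6 = {1, 2, 5, 8}  B7 = {3, 5, 6, 8}
Tree: B1–B2, B2–B3, B2–B4, B1–B5, B3–B6, B3–B7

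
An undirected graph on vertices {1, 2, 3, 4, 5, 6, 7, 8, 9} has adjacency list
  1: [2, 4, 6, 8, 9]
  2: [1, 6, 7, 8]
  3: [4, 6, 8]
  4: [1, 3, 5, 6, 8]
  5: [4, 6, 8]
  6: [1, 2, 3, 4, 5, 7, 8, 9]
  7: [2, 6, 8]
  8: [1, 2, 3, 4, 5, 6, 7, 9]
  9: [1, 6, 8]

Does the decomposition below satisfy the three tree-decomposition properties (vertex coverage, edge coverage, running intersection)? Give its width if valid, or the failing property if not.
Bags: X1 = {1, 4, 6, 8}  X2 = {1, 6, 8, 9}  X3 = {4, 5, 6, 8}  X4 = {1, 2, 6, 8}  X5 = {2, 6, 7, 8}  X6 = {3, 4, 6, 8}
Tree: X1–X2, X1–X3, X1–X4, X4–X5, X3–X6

Yes; width 3.

Checking the three conditions: (i) the bags cover all of {1, 2, 3, 4, 5, 6, 7, 8, 9}; (ii) for each edge, some bag contains both endpoints; (iii) the bags containing any fixed vertex form a subtree. All hold, so the decomposition is valid with width 4 − 1 = 3.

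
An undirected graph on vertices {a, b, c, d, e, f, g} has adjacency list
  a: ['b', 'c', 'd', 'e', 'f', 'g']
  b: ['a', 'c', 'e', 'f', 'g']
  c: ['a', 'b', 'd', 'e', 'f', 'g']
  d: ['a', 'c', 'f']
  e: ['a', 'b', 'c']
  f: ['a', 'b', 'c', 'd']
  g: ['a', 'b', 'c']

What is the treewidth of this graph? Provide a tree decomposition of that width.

Treewidth 3.
One optimal decomposition is:
Bags: B1 = {a, b, c, g}  B2 = {a, b, c, e}  B3 = {a, b, c, f}  B4 = {a, c, d, f}
Tree: B1–B2, B2–B3, B3–B4

Every bag has size at most 4, so the width is 4 − 1 = 3 and tw(G) ≤ 3. Conversely, {a, c, d, f} is a clique of size 4, and the vertices of any clique must share a bag in every tree decomposition; so some bag has ≥ 4 vertices and tw(G) ≥ 3. The upper and lower bounds meet at 3, so that is the treewidth.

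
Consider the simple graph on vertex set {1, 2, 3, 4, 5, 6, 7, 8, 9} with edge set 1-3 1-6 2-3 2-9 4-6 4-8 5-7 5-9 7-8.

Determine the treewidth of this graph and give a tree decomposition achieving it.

Each bag holds 3 vertices, so the decomposition has width 2, which upper-bounds the treewidth. The edges 2–9–5–7–8–4–6–1–3–2 form a cycle, so G is not a tree and its treewidth is at least 2. The upper and lower bounds meet at 2, so that is the treewidth.

Treewidth 2.
One such decomposition:
Bags: B1 = {2, 5, 9}  B2 = {2, 5, 7}  B3 = {2, 7, 8}  B4 = {2, 4, 8}  B5 = {2, 4, 6}  B6 = {1, 2, 6}  B7 = {1, 2, 3}
Tree: B1–B2, B2–B3, B3–B4, B4–B5, B5–B6, B6–B7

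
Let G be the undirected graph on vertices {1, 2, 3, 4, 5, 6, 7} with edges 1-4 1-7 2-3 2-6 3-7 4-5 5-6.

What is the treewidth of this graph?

A width-2 tree decomposition is:
Bags: B1 = {1, 3, 7}  B2 = {1, 3, 4}  B3 = {3, 4, 5}  B4 = {3, 5, 6}  B5 = {2, 3, 6}
Tree: B1–B2, B2–B3, B3–B4, B4–B5
The largest bag has 3 vertices, giving width 2; this decomposition certifies tw(G) ≤ 2. Since 3–7–1–4–5–6–2–3 is a cycle in G, G is not acyclic. Forests are exactly the graphs of treewidth ≤ 1, so tw(G) ≥ 2. Therefore the treewidth is 2.

2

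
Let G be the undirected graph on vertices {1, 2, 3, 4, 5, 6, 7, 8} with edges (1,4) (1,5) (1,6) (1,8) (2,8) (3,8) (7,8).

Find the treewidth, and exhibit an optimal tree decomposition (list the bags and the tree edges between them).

Treewidth 1.
One such decomposition:
Bags: B1 = {1, 8}  B2 = {3, 8}  B3 = {1, 4}  B4 = {7, 8}  B5 = {2, 8}  B6 = {1, 5}  B7 = {1, 6}
Tree: B1–B2, B1–B3, B2–B4, B1–B5, B1–B6, B6–B7

The largest bag has 2 vertices, giving width 1; this decomposition certifies tw(G) ≤ 1. Since G has at least one edge (e.g. 8–1), it is not an edgeless graph, so tw(G) ≥ 1. Combining the bounds, tw(G) = 1.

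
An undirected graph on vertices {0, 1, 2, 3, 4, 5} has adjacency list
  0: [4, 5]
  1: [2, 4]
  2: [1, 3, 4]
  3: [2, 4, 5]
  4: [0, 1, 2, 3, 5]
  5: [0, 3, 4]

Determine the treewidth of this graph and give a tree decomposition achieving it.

Treewidth 2.
One such decomposition:
Bags: B1 = {2, 3, 4}  B2 = {3, 4, 5}  B3 = {1, 2, 4}  B4 = {0, 4, 5}
Tree: B1–B2, B1–B3, B2–B4

Every bag has size at most 3, so the width is 3 − 1 = 2 and tw(G) ≤ 2. For the lower bound, the 3 vertices {0, 4, 5} are pairwise adjacent, and any tree decomposition puts a clique entirely inside one bag — forcing width ≥ 2. The upper and lower bounds meet at 2, so that is the treewidth.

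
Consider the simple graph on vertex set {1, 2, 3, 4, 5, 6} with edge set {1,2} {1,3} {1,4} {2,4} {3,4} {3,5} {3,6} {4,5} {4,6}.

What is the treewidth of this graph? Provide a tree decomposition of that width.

The largest bag has 3 vertices, giving width 2; this decomposition certifies tw(G) ≤ 2. On the other hand G contains the 3-clique {1, 2, 4}. A clique must lie in a single bag of any decomposition, so no decomposition can have width below 2. Hence tw(G) = 2 exactly.

Treewidth 2.
One optimal decomposition is:
Bags: B1 = {1, 2, 4}  B2 = {1, 3, 4}  B3 = {3, 4, 5}  B4 = {3, 4, 6}
Tree: B1–B2, B2–B3, B2–B4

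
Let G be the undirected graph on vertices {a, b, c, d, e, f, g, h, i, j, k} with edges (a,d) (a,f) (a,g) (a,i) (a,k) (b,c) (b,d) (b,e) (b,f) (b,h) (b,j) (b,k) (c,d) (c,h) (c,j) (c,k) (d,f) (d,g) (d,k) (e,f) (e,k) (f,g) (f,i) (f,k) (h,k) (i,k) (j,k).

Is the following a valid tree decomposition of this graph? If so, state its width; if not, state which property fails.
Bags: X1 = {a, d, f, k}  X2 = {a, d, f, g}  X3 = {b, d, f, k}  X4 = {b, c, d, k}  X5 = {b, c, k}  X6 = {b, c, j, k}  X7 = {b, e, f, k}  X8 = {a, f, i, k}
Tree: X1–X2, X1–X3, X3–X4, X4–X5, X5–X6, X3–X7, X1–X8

A tree decomposition must satisfy three properties: every vertex lies in some bag; for every edge, both endpoints lie together in some bag; and for every vertex, the bags containing it form a connected subtree. Here vertex h appears in no bag, so the decomposition is invalid.

No — vertex h appears in no bag.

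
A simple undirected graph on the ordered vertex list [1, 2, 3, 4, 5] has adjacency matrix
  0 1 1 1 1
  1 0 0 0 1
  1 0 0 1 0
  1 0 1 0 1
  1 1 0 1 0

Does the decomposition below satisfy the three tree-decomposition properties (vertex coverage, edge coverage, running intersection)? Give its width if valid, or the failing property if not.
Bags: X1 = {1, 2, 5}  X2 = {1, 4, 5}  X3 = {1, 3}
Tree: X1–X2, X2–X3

A tree decomposition must satisfy three properties: every vertex lies in some bag; for every edge, both endpoints lie together in some bag; and for every vertex, the bags containing it form a connected subtree. Here edge (4,3) lies in no bag, so the decomposition is invalid.

No — edge (4,3) lies in no bag.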